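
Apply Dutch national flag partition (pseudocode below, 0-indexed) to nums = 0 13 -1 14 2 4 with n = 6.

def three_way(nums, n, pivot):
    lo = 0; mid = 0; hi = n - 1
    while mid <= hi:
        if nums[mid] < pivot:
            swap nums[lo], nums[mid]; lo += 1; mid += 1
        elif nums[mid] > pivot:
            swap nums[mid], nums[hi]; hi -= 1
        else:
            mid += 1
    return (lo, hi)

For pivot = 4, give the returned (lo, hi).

(3, 3)

pivot = 4; lo=0, mid=0, hi=5
nums[mid]=0<4: swap nums[0],nums[0]; lo=1,mid=1 → 0 13 -1 14 2 4
nums[mid]=13>4: swap nums[1],nums[5]; hi=4 → 0 4 -1 14 2 13
nums[mid]=4=4: mid=2
nums[mid]=-1<4: swap nums[1],nums[2]; lo=2,mid=3 → 0 -1 4 14 2 13
nums[mid]=14>4: swap nums[3],nums[4]; hi=3 → 0 -1 4 2 14 13
nums[mid]=2<4: swap nums[2],nums[3]; lo=3,mid=4 → 0 -1 2 4 14 13
end: lo=3, hi=3; nums = 0 -1 2 4 14 13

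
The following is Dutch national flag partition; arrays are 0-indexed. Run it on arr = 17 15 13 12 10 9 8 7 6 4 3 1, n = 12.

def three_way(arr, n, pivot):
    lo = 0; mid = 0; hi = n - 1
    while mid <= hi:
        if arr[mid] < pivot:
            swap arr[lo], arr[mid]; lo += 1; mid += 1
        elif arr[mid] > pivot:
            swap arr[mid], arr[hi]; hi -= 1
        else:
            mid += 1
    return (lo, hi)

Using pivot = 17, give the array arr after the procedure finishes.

15 13 12 10 9 8 7 6 4 3 1 17

lo=0 mid=0 hi=11
17=17: mid=1
15<17: swap(0,1), lo=1 mid=2 ⇒ 15 17 13 12 10 9 8 7 6 4 3 1
13<17: swap(1,2), lo=2 mid=3 ⇒ 15 13 17 12 10 9 8 7 6 4 3 1
12<17: swap(2,3), lo=3 mid=4 ⇒ 15 13 12 17 10 9 8 7 6 4 3 1
10<17: swap(3,4), lo=4 mid=5 ⇒ 15 13 12 10 17 9 8 7 6 4 3 1
9<17: swap(4,5), lo=5 mid=6 ⇒ 15 13 12 10 9 17 8 7 6 4 3 1
8<17: swap(5,6), lo=6 mid=7 ⇒ 15 13 12 10 9 8 17 7 6 4 3 1
7<17: swap(6,7), lo=7 mid=8 ⇒ 15 13 12 10 9 8 7 17 6 4 3 1
6<17: swap(7,8), lo=8 mid=9 ⇒ 15 13 12 10 9 8 7 6 17 4 3 1
4<17: swap(8,9), lo=9 mid=10 ⇒ 15 13 12 10 9 8 7 6 4 17 3 1
3<17: swap(9,10), lo=10 mid=11 ⇒ 15 13 12 10 9 8 7 6 4 3 17 1
1<17: swap(10,11), lo=11 mid=12 ⇒ 15 13 12 10 9 8 7 6 4 3 1 17
done. lo=11 hi=11; arr=15 13 12 10 9 8 7 6 4 3 1 17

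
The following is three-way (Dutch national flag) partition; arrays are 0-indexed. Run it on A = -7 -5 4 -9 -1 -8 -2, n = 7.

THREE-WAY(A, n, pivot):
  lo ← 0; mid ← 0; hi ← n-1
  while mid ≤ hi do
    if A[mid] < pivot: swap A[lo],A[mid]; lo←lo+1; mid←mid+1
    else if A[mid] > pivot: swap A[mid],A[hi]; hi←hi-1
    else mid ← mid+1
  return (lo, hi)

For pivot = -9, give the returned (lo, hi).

pivot = -9; lo=0, mid=0, hi=6
A[mid]=-7>-9: swap A[0],A[6]; hi=5 → -2 -5 4 -9 -1 -8 -7
A[mid]=-2>-9: swap A[0],A[5]; hi=4 → -8 -5 4 -9 -1 -2 -7
A[mid]=-8>-9: swap A[0],A[4]; hi=3 → -1 -5 4 -9 -8 -2 -7
A[mid]=-1>-9: swap A[0],A[3]; hi=2 → -9 -5 4 -1 -8 -2 -7
A[mid]=-9=-9: mid=1
A[mid]=-5>-9: swap A[1],A[2]; hi=1 → -9 4 -5 -1 -8 -2 -7
A[mid]=4>-9: swap A[1],A[1]; hi=0 → -9 4 -5 -1 -8 -2 -7
end: lo=0, hi=0; A = -9 4 -5 -1 -8 -2 -7

(0, 0)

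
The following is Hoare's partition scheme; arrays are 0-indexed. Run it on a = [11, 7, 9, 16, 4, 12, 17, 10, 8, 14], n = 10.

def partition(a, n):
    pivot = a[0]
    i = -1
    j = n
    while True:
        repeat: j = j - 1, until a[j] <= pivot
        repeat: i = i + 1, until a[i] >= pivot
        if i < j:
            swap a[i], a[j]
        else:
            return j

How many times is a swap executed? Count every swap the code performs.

2

pivot = a[0] = 11; i = -1, j = 10
j→8 (a[8]=8≤11), i→0 (a[0]=11≥11); i<j, swap → [8, 7, 9, 16, 4, 12, 17, 10, 11, 14]
j→7 (a[7]=10≤11), i→3 (a[3]=16≥11); i<j, swap → [8, 7, 9, 10, 4, 12, 17, 16, 11, 14]
j→4, i→5; i≥j, return j=4. a = [8, 7, 9, 10, 4, 12, 17, 16, 11, 14]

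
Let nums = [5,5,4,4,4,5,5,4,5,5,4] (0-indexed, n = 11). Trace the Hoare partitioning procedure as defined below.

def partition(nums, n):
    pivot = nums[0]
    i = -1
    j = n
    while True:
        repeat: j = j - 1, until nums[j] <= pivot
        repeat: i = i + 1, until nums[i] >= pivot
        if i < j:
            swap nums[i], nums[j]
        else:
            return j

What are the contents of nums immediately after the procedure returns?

[4,5,4,4,4,5,4,5,5,5,5]

pivot = nums[0] = 5; i = -1, j = 11
j→10 (nums[10]=4≤5), i→0 (nums[0]=5≥5); i<j, swap → [4,5,4,4,4,5,5,4,5,5,5]
j→9 (nums[9]=5≤5), i→1 (nums[1]=5≥5); i<j, swap → [4,5,4,4,4,5,5,4,5,5,5]
j→8 (nums[8]=5≤5), i→5 (nums[5]=5≥5); i<j, swap → [4,5,4,4,4,5,5,4,5,5,5]
j→7 (nums[7]=4≤5), i→6 (nums[6]=5≥5); i<j, swap → [4,5,4,4,4,5,4,5,5,5,5]
j→6, i→7; i≥j, return j=6. nums = [4,5,4,4,4,5,4,5,5,5,5]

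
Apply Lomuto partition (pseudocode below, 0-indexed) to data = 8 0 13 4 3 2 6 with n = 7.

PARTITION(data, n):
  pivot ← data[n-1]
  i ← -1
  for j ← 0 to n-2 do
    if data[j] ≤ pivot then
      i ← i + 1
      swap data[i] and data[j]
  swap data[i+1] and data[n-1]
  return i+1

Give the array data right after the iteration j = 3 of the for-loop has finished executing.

0 4 13 8 3 2 6

pivot = data[6] = 6; i = -1
j=0: data[0]=8 > 6 → no swap
j=1: data[1]=0 ≤ 6 → i=0, swap data[0],data[1] → 0 8 13 4 3 2 6
j=2: data[2]=13 > 6 → no swap
j=3: data[3]=4 ≤ 6 → i=1, swap data[1],data[3] → 0 4 13 8 3 2 6
(after j=3) data = 0 4 13 8 3 2 6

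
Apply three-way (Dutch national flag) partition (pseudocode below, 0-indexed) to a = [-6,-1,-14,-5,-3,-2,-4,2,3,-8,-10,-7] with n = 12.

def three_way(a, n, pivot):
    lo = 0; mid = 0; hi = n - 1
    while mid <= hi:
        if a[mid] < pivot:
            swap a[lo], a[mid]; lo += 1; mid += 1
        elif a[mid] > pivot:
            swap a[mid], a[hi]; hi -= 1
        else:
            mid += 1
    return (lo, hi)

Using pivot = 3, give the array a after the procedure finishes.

lo=0 mid=0 hi=11
-6<3: swap(0,0), lo=1 mid=1 ⇒ [-6,-1,-14,-5,-3,-2,-4,2,3,-8,-10,-7]
-1<3: swap(1,1), lo=2 mid=2 ⇒ [-6,-1,-14,-5,-3,-2,-4,2,3,-8,-10,-7]
-14<3: swap(2,2), lo=3 mid=3 ⇒ [-6,-1,-14,-5,-3,-2,-4,2,3,-8,-10,-7]
-5<3: swap(3,3), lo=4 mid=4 ⇒ [-6,-1,-14,-5,-3,-2,-4,2,3,-8,-10,-7]
-3<3: swap(4,4), lo=5 mid=5 ⇒ [-6,-1,-14,-5,-3,-2,-4,2,3,-8,-10,-7]
-2<3: swap(5,5), lo=6 mid=6 ⇒ [-6,-1,-14,-5,-3,-2,-4,2,3,-8,-10,-7]
-4<3: swap(6,6), lo=7 mid=7 ⇒ [-6,-1,-14,-5,-3,-2,-4,2,3,-8,-10,-7]
2<3: swap(7,7), lo=8 mid=8 ⇒ [-6,-1,-14,-5,-3,-2,-4,2,3,-8,-10,-7]
3=3: mid=9
-8<3: swap(8,9), lo=9 mid=10 ⇒ [-6,-1,-14,-5,-3,-2,-4,2,-8,3,-10,-7]
-10<3: swap(9,10), lo=10 mid=11 ⇒ [-6,-1,-14,-5,-3,-2,-4,2,-8,-10,3,-7]
-7<3: swap(10,11), lo=11 mid=12 ⇒ [-6,-1,-14,-5,-3,-2,-4,2,-8,-10,-7,3]
done. lo=11 hi=11; a=[-6,-1,-14,-5,-3,-2,-4,2,-8,-10,-7,3]

[-6,-1,-14,-5,-3,-2,-4,2,-8,-10,-7,3]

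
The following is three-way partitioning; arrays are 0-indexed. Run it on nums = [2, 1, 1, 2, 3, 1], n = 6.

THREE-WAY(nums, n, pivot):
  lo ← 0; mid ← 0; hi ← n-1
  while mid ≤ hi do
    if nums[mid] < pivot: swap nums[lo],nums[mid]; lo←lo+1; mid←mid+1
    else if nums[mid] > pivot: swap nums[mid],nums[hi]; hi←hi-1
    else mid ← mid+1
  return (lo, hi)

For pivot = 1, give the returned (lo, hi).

pivot = 1; lo=0, mid=0, hi=5
nums[mid]=2>1: swap nums[0],nums[5]; hi=4 → [1, 1, 1, 2, 3, 2]
nums[mid]=1=1: mid=1
nums[mid]=1=1: mid=2
nums[mid]=1=1: mid=3
nums[mid]=2>1: swap nums[3],nums[4]; hi=3 → [1, 1, 1, 3, 2, 2]
nums[mid]=3>1: swap nums[3],nums[3]; hi=2 → [1, 1, 1, 3, 2, 2]
end: lo=0, hi=2; nums = [1, 1, 1, 3, 2, 2]

(0, 2)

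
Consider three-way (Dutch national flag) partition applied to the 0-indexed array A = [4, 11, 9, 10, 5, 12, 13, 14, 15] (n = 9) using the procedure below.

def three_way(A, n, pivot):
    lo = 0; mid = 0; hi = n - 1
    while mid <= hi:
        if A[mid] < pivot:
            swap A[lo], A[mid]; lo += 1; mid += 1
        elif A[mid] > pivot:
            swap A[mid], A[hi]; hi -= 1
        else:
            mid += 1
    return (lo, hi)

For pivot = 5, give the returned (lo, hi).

(1, 1)

pivot = 5; lo=0, mid=0, hi=8
A[mid]=4<5: swap A[0],A[0]; lo=1,mid=1 → [4, 11, 9, 10, 5, 12, 13, 14, 15]
A[mid]=11>5: swap A[1],A[8]; hi=7 → [4, 15, 9, 10, 5, 12, 13, 14, 11]
A[mid]=15>5: swap A[1],A[7]; hi=6 → [4, 14, 9, 10, 5, 12, 13, 15, 11]
A[mid]=14>5: swap A[1],A[6]; hi=5 → [4, 13, 9, 10, 5, 12, 14, 15, 11]
A[mid]=13>5: swap A[1],A[5]; hi=4 → [4, 12, 9, 10, 5, 13, 14, 15, 11]
A[mid]=12>5: swap A[1],A[4]; hi=3 → [4, 5, 9, 10, 12, 13, 14, 15, 11]
A[mid]=5=5: mid=2
A[mid]=9>5: swap A[2],A[3]; hi=2 → [4, 5, 10, 9, 12, 13, 14, 15, 11]
A[mid]=10>5: swap A[2],A[2]; hi=1 → [4, 5, 10, 9, 12, 13, 14, 15, 11]
end: lo=1, hi=1; A = [4, 5, 10, 9, 12, 13, 14, 15, 11]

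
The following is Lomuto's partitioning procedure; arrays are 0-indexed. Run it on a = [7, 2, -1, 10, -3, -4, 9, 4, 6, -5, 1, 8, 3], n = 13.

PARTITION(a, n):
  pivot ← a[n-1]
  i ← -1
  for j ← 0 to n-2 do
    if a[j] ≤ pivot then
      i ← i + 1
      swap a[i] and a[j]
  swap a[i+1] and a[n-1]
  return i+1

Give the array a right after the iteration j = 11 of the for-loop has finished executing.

pivot = a[12] = 3; i = -1
j=0: a[0]=7 > 3 → no swap
j=1: a[1]=2 ≤ 3 → i=0, swap a[0],a[1] → [2, 7, -1, 10, -3, -4, 9, 4, 6, -5, 1, 8, 3]
j=2: a[2]=-1 ≤ 3 → i=1, swap a[1],a[2] → [2, -1, 7, 10, -3, -4, 9, 4, 6, -5, 1, 8, 3]
j=3: a[3]=10 > 3 → no swap
j=4: a[4]=-3 ≤ 3 → i=2, swap a[2],a[4] → [2, -1, -3, 10, 7, -4, 9, 4, 6, -5, 1, 8, 3]
j=5: a[5]=-4 ≤ 3 → i=3, swap a[3],a[5] → [2, -1, -3, -4, 7, 10, 9, 4, 6, -5, 1, 8, 3]
j=6: a[6]=9 > 3 → no swap
j=7: a[7]=4 > 3 → no swap
j=8: a[8]=6 > 3 → no swap
j=9: a[9]=-5 ≤ 3 → i=4, swap a[4],a[9] → [2, -1, -3, -4, -5, 10, 9, 4, 6, 7, 1, 8, 3]
j=10: a[10]=1 ≤ 3 → i=5, swap a[5],a[10] → [2, -1, -3, -4, -5, 1, 9, 4, 6, 7, 10, 8, 3]
j=11: a[11]=8 > 3 → no swap
(after j=11) a = [2, -1, -3, -4, -5, 1, 9, 4, 6, 7, 10, 8, 3]

[2, -1, -3, -4, -5, 1, 9, 4, 6, 7, 10, 8, 3]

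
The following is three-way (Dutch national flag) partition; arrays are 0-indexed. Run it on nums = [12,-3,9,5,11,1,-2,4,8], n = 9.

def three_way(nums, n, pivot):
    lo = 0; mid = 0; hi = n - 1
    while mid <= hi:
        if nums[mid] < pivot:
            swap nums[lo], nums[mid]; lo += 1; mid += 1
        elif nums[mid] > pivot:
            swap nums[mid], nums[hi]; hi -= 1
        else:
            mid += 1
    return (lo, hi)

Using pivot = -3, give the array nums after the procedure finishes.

pivot = -3; lo=0, mid=0, hi=8
nums[mid]=12>-3: swap nums[0],nums[8]; hi=7 → [8,-3,9,5,11,1,-2,4,12]
nums[mid]=8>-3: swap nums[0],nums[7]; hi=6 → [4,-3,9,5,11,1,-2,8,12]
nums[mid]=4>-3: swap nums[0],nums[6]; hi=5 → [-2,-3,9,5,11,1,4,8,12]
nums[mid]=-2>-3: swap nums[0],nums[5]; hi=4 → [1,-3,9,5,11,-2,4,8,12]
nums[mid]=1>-3: swap nums[0],nums[4]; hi=3 → [11,-3,9,5,1,-2,4,8,12]
nums[mid]=11>-3: swap nums[0],nums[3]; hi=2 → [5,-3,9,11,1,-2,4,8,12]
nums[mid]=5>-3: swap nums[0],nums[2]; hi=1 → [9,-3,5,11,1,-2,4,8,12]
nums[mid]=9>-3: swap nums[0],nums[1]; hi=0 → [-3,9,5,11,1,-2,4,8,12]
nums[mid]=-3=-3: mid=1
end: lo=0, hi=0; nums = [-3,9,5,11,1,-2,4,8,12]

[-3,9,5,11,1,-2,4,8,12]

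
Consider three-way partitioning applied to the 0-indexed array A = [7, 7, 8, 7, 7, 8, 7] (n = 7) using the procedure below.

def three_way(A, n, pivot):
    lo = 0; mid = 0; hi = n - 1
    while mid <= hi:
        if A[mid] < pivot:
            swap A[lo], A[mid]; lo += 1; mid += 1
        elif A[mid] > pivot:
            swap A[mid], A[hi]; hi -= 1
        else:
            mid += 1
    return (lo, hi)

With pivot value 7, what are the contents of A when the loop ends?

lo=0 mid=0 hi=6
7=7: mid=1
7=7: mid=2
8>7: swap(2,6), hi=5 ⇒ [7, 7, 7, 7, 7, 8, 8]
7=7: mid=3
7=7: mid=4
7=7: mid=5
8>7: swap(5,5), hi=4 ⇒ [7, 7, 7, 7, 7, 8, 8]
done. lo=0 hi=4; A=[7, 7, 7, 7, 7, 8, 8]

[7, 7, 7, 7, 7, 8, 8]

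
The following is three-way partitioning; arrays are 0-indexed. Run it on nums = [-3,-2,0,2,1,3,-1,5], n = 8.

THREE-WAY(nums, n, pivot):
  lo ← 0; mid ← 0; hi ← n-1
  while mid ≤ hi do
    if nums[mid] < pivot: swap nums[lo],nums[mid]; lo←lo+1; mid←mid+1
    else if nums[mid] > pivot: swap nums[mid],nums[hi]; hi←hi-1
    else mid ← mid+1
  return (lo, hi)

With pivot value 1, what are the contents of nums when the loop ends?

[-3,-2,0,-1,1,3,5,2]

lo=0 mid=0 hi=7
-3<1: swap(0,0), lo=1 mid=1 ⇒ [-3,-2,0,2,1,3,-1,5]
-2<1: swap(1,1), lo=2 mid=2 ⇒ [-3,-2,0,2,1,3,-1,5]
0<1: swap(2,2), lo=3 mid=3 ⇒ [-3,-2,0,2,1,3,-1,5]
2>1: swap(3,7), hi=6 ⇒ [-3,-2,0,5,1,3,-1,2]
5>1: swap(3,6), hi=5 ⇒ [-3,-2,0,-1,1,3,5,2]
-1<1: swap(3,3), lo=4 mid=4 ⇒ [-3,-2,0,-1,1,3,5,2]
1=1: mid=5
3>1: swap(5,5), hi=4 ⇒ [-3,-2,0,-1,1,3,5,2]
done. lo=4 hi=4; nums=[-3,-2,0,-1,1,3,5,2]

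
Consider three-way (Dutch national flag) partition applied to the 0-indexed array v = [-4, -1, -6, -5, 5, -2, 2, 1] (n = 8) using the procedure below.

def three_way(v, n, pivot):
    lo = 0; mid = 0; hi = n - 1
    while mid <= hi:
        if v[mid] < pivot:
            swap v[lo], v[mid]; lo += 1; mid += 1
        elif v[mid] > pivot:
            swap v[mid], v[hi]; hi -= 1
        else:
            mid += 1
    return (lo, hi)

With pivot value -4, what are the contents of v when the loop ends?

[-5, -6, -4, 5, -2, 2, 1, -1]

lo=0 mid=0 hi=7
-4=-4: mid=1
-1>-4: swap(1,7), hi=6 ⇒ [-4, 1, -6, -5, 5, -2, 2, -1]
1>-4: swap(1,6), hi=5 ⇒ [-4, 2, -6, -5, 5, -2, 1, -1]
2>-4: swap(1,5), hi=4 ⇒ [-4, -2, -6, -5, 5, 2, 1, -1]
-2>-4: swap(1,4), hi=3 ⇒ [-4, 5, -6, -5, -2, 2, 1, -1]
5>-4: swap(1,3), hi=2 ⇒ [-4, -5, -6, 5, -2, 2, 1, -1]
-5<-4: swap(0,1), lo=1 mid=2 ⇒ [-5, -4, -6, 5, -2, 2, 1, -1]
-6<-4: swap(1,2), lo=2 mid=3 ⇒ [-5, -6, -4, 5, -2, 2, 1, -1]
done. lo=2 hi=2; v=[-5, -6, -4, 5, -2, 2, 1, -1]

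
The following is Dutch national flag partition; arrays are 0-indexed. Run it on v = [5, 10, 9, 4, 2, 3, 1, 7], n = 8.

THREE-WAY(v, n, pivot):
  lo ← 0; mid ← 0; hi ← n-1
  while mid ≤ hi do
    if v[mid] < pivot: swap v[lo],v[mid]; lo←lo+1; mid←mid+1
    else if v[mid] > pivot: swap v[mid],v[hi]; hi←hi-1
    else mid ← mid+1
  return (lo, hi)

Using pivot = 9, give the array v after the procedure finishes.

[5, 7, 4, 2, 3, 1, 9, 10]

pivot = 9; lo=0, mid=0, hi=7
v[mid]=5<9: swap v[0],v[0]; lo=1,mid=1 → [5, 10, 9, 4, 2, 3, 1, 7]
v[mid]=10>9: swap v[1],v[7]; hi=6 → [5, 7, 9, 4, 2, 3, 1, 10]
v[mid]=7<9: swap v[1],v[1]; lo=2,mid=2 → [5, 7, 9, 4, 2, 3, 1, 10]
v[mid]=9=9: mid=3
v[mid]=4<9: swap v[2],v[3]; lo=3,mid=4 → [5, 7, 4, 9, 2, 3, 1, 10]
v[mid]=2<9: swap v[3],v[4]; lo=4,mid=5 → [5, 7, 4, 2, 9, 3, 1, 10]
v[mid]=3<9: swap v[4],v[5]; lo=5,mid=6 → [5, 7, 4, 2, 3, 9, 1, 10]
v[mid]=1<9: swap v[5],v[6]; lo=6,mid=7 → [5, 7, 4, 2, 3, 1, 9, 10]
end: lo=6, hi=6; v = [5, 7, 4, 2, 3, 1, 9, 10]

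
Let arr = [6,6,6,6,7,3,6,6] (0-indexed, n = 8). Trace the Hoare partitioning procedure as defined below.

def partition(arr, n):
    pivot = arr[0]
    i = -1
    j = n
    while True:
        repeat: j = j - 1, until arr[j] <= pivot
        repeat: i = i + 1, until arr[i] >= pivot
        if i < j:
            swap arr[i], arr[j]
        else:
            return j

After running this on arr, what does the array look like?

pivot = arr[0] = 6; i = -1, j = 8
j→7 (arr[7]=6≤6), i→0 (arr[0]=6≥6); i<j, swap → [6,6,6,6,7,3,6,6]
j→6 (arr[6]=6≤6), i→1 (arr[1]=6≥6); i<j, swap → [6,6,6,6,7,3,6,6]
j→5 (arr[5]=3≤6), i→2 (arr[2]=6≥6); i<j, swap → [6,6,3,6,7,6,6,6]
j→3, i→3; i≥j, return j=3. arr = [6,6,3,6,7,6,6,6]

[6,6,3,6,7,6,6,6]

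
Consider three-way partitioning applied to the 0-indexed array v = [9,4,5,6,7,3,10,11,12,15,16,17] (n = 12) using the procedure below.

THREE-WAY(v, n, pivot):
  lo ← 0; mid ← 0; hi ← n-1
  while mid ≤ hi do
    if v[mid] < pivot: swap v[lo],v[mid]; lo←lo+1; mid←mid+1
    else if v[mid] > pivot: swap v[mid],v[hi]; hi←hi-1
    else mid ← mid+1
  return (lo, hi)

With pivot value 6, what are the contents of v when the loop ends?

pivot = 6; lo=0, mid=0, hi=11
v[mid]=9>6: swap v[0],v[11]; hi=10 → [17,4,5,6,7,3,10,11,12,15,16,9]
v[mid]=17>6: swap v[0],v[10]; hi=9 → [16,4,5,6,7,3,10,11,12,15,17,9]
v[mid]=16>6: swap v[0],v[9]; hi=8 → [15,4,5,6,7,3,10,11,12,16,17,9]
v[mid]=15>6: swap v[0],v[8]; hi=7 → [12,4,5,6,7,3,10,11,15,16,17,9]
v[mid]=12>6: swap v[0],v[7]; hi=6 → [11,4,5,6,7,3,10,12,15,16,17,9]
v[mid]=11>6: swap v[0],v[6]; hi=5 → [10,4,5,6,7,3,11,12,15,16,17,9]
v[mid]=10>6: swap v[0],v[5]; hi=4 → [3,4,5,6,7,10,11,12,15,16,17,9]
v[mid]=3<6: swap v[0],v[0]; lo=1,mid=1 → [3,4,5,6,7,10,11,12,15,16,17,9]
v[mid]=4<6: swap v[1],v[1]; lo=2,mid=2 → [3,4,5,6,7,10,11,12,15,16,17,9]
v[mid]=5<6: swap v[2],v[2]; lo=3,mid=3 → [3,4,5,6,7,10,11,12,15,16,17,9]
v[mid]=6=6: mid=4
v[mid]=7>6: swap v[4],v[4]; hi=3 → [3,4,5,6,7,10,11,12,15,16,17,9]
end: lo=3, hi=3; v = [3,4,5,6,7,10,11,12,15,16,17,9]

[3,4,5,6,7,10,11,12,15,16,17,9]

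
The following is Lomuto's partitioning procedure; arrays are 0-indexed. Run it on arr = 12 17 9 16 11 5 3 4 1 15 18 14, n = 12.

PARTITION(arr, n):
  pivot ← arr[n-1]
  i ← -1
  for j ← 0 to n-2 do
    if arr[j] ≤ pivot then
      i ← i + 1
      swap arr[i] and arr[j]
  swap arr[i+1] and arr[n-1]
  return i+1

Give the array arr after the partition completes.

pivot=14, i=-1
j=0: 12≤14, i=0, swap(0,0) ⇒ 12 17 9 16 11 5 3 4 1 15 18 14
j=1: 17>14, skip
j=2: 9≤14, i=1, swap(1,2) ⇒ 12 9 17 16 11 5 3 4 1 15 18 14
j=3: 16>14, skip
j=4: 11≤14, i=2, swap(2,4) ⇒ 12 9 11 16 17 5 3 4 1 15 18 14
j=5: 5≤14, i=3, swap(3,5) ⇒ 12 9 11 5 17 16 3 4 1 15 18 14
j=6: 3≤14, i=4, swap(4,6) ⇒ 12 9 11 5 3 16 17 4 1 15 18 14
j=7: 4≤14, i=5, swap(5,7) ⇒ 12 9 11 5 3 4 17 16 1 15 18 14
j=8: 1≤14, i=6, swap(6,8) ⇒ 12 9 11 5 3 4 1 16 17 15 18 14
j=9: 15>14, skip
j=10: 18>14, skip
swap(7,11) ⇒ 12 9 11 5 3 4 1 14 17 15 18 16; return 7

12 9 11 5 3 4 1 14 17 15 18 16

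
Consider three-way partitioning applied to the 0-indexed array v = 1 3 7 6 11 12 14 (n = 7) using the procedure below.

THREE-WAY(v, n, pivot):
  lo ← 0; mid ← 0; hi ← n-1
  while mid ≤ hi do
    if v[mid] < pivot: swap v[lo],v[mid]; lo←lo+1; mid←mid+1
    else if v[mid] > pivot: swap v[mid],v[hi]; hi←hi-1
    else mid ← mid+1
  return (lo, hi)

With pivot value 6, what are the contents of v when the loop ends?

1 3 6 11 12 14 7

lo=0 mid=0 hi=6
1<6: swap(0,0), lo=1 mid=1 ⇒ 1 3 7 6 11 12 14
3<6: swap(1,1), lo=2 mid=2 ⇒ 1 3 7 6 11 12 14
7>6: swap(2,6), hi=5 ⇒ 1 3 14 6 11 12 7
14>6: swap(2,5), hi=4 ⇒ 1 3 12 6 11 14 7
12>6: swap(2,4), hi=3 ⇒ 1 3 11 6 12 14 7
11>6: swap(2,3), hi=2 ⇒ 1 3 6 11 12 14 7
6=6: mid=3
done. lo=2 hi=2; v=1 3 6 11 12 14 7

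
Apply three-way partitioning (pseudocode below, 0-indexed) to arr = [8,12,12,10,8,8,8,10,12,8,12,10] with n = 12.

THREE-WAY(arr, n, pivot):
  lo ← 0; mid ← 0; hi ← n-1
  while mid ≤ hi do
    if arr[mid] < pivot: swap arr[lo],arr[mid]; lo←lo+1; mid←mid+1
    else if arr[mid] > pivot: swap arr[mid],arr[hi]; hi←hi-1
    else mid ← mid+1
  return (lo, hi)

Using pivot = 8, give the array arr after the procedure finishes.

lo=0 mid=0 hi=11
8=8: mid=1
12>8: swap(1,11), hi=10 ⇒ [8,10,12,10,8,8,8,10,12,8,12,12]
10>8: swap(1,10), hi=9 ⇒ [8,12,12,10,8,8,8,10,12,8,10,12]
12>8: swap(1,9), hi=8 ⇒ [8,8,12,10,8,8,8,10,12,12,10,12]
8=8: mid=2
12>8: swap(2,8), hi=7 ⇒ [8,8,12,10,8,8,8,10,12,12,10,12]
12>8: swap(2,7), hi=6 ⇒ [8,8,10,10,8,8,8,12,12,12,10,12]
10>8: swap(2,6), hi=5 ⇒ [8,8,8,10,8,8,10,12,12,12,10,12]
8=8: mid=3
10>8: swap(3,5), hi=4 ⇒ [8,8,8,8,8,10,10,12,12,12,10,12]
8=8: mid=4
8=8: mid=5
done. lo=0 hi=4; arr=[8,8,8,8,8,10,10,12,12,12,10,12]

[8,8,8,8,8,10,10,12,12,12,10,12]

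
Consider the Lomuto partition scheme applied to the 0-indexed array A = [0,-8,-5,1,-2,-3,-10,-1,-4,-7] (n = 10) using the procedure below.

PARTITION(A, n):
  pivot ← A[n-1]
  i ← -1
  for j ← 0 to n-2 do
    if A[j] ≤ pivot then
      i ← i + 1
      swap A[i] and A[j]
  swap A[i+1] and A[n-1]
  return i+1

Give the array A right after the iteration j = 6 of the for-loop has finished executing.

pivot=-7, i=-1
j=0: 0>-7, skip
j=1: -8≤-7, i=0, swap(0,1) ⇒ [-8,0,-5,1,-2,-3,-10,-1,-4,-7]
j=2: -5>-7, skip
j=3: 1>-7, skip
j=4: -2>-7, skip
j=5: -3>-7, skip
j=6: -10≤-7, i=1, swap(1,6) ⇒ [-8,-10,-5,1,-2,-3,0,-1,-4,-7]
(after j=6) A = [-8,-10,-5,1,-2,-3,0,-1,-4,-7]

[-8,-10,-5,1,-2,-3,0,-1,-4,-7]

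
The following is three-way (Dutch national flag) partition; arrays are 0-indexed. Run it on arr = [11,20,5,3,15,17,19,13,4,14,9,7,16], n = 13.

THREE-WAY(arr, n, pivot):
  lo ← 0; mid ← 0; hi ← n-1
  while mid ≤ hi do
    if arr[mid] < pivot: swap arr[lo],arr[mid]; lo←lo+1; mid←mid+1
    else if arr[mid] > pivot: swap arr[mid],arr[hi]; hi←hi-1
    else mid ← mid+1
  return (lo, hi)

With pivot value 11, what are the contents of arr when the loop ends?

pivot = 11; lo=0, mid=0, hi=12
arr[mid]=11=11: mid=1
arr[mid]=20>11: swap arr[1],arr[12]; hi=11 → [11,16,5,3,15,17,19,13,4,14,9,7,20]
arr[mid]=16>11: swap arr[1],arr[11]; hi=10 → [11,7,5,3,15,17,19,13,4,14,9,16,20]
arr[mid]=7<11: swap arr[0],arr[1]; lo=1,mid=2 → [7,11,5,3,15,17,19,13,4,14,9,16,20]
arr[mid]=5<11: swap arr[1],arr[2]; lo=2,mid=3 → [7,5,11,3,15,17,19,13,4,14,9,16,20]
arr[mid]=3<11: swap arr[2],arr[3]; lo=3,mid=4 → [7,5,3,11,15,17,19,13,4,14,9,16,20]
arr[mid]=15>11: swap arr[4],arr[10]; hi=9 → [7,5,3,11,9,17,19,13,4,14,15,16,20]
arr[mid]=9<11: swap arr[3],arr[4]; lo=4,mid=5 → [7,5,3,9,11,17,19,13,4,14,15,16,20]
arr[mid]=17>11: swap arr[5],arr[9]; hi=8 → [7,5,3,9,11,14,19,13,4,17,15,16,20]
arr[mid]=14>11: swap arr[5],arr[8]; hi=7 → [7,5,3,9,11,4,19,13,14,17,15,16,20]
arr[mid]=4<11: swap arr[4],arr[5]; lo=5,mid=6 → [7,5,3,9,4,11,19,13,14,17,15,16,20]
arr[mid]=19>11: swap arr[6],arr[7]; hi=6 → [7,5,3,9,4,11,13,19,14,17,15,16,20]
arr[mid]=13>11: swap arr[6],arr[6]; hi=5 → [7,5,3,9,4,11,13,19,14,17,15,16,20]
end: lo=5, hi=5; arr = [7,5,3,9,4,11,13,19,14,17,15,16,20]

[7,5,3,9,4,11,13,19,14,17,15,16,20]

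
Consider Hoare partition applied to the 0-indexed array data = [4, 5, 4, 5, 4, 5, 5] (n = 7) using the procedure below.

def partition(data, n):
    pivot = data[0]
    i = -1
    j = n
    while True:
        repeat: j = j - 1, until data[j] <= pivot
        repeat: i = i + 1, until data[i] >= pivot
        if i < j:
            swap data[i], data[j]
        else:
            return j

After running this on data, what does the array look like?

[4, 4, 5, 5, 4, 5, 5]

pivot = data[0] = 4; i = -1, j = 7
j→4 (data[4]=4≤4), i→0 (data[0]=4≥4); i<j, swap → [4, 5, 4, 5, 4, 5, 5]
j→2 (data[2]=4≤4), i→1 (data[1]=5≥4); i<j, swap → [4, 4, 5, 5, 4, 5, 5]
j→1, i→2; i≥j, return j=1. data = [4, 4, 5, 5, 4, 5, 5]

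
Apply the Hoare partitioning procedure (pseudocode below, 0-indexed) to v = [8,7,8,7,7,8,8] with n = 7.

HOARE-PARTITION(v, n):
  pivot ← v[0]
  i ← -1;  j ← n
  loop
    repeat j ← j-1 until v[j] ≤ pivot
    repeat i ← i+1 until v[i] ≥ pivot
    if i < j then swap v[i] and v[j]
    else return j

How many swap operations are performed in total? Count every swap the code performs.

2

pivot = v[0] = 8; i = -1, j = 7
j→6 (v[6]=8≤8), i→0 (v[0]=8≥8); i<j, swap → [8,7,8,7,7,8,8]
j→5 (v[5]=8≤8), i→2 (v[2]=8≥8); i<j, swap → [8,7,8,7,7,8,8]
j→4, i→5; i≥j, return j=4. v = [8,7,8,7,7,8,8]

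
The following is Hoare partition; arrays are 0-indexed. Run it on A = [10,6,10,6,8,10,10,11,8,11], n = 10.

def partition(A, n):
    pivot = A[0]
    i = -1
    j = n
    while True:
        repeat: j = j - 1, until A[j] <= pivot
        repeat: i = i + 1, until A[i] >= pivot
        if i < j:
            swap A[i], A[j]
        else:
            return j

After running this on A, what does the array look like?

pivot=10
j stops at 8 (8), i stops at 0 (10); swap ⇒ [8,6,10,6,8,10,10,11,10,11]
j stops at 6 (10), i stops at 2 (10); swap ⇒ [8,6,10,6,8,10,10,11,10,11]
j stops at 5, i stops at 5; i≥j ⇒ return 5. A=[8,6,10,6,8,10,10,11,10,11]

[8,6,10,6,8,10,10,11,10,11]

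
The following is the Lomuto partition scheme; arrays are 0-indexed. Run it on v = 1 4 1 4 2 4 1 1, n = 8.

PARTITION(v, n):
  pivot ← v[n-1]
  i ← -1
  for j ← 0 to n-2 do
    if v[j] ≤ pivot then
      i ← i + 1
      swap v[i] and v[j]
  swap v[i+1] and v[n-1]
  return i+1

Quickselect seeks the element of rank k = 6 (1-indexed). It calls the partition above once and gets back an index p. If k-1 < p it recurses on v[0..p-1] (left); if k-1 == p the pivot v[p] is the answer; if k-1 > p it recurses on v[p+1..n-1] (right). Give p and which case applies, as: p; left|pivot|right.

pivot=1, i=-1
j=0: 1≤1, i=0, swap(0,0) ⇒ 1 4 1 4 2 4 1 1
j=1: 4>1, skip
j=2: 1≤1, i=1, swap(1,2) ⇒ 1 1 4 4 2 4 1 1
j=3: 4>1, skip
j=4: 2>1, skip
j=5: 4>1, skip
j=6: 1≤1, i=2, swap(2,6) ⇒ 1 1 1 4 2 4 4 1
swap(3,7) ⇒ 1 1 1 1 2 4 4 4; return 3
p = 3; k-1 = 5 > 3 ⇒ right

3; right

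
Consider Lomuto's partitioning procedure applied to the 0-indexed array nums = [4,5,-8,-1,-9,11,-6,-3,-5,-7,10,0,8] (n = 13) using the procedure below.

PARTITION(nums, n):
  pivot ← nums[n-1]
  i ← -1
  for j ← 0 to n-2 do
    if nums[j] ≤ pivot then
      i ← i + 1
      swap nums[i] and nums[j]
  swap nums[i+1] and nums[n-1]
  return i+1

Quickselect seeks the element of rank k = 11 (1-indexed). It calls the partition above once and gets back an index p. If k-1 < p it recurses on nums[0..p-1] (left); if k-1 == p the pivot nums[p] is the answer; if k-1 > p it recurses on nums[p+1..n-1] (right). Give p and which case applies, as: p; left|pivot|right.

10; pivot

pivot=8, i=-1
j=0: 4≤8, i=0, swap(0,0) ⇒ [4,5,-8,-1,-9,11,-6,-3,-5,-7,10,0,8]
j=1: 5≤8, i=1, swap(1,1) ⇒ [4,5,-8,-1,-9,11,-6,-3,-5,-7,10,0,8]
j=2: -8≤8, i=2, swap(2,2) ⇒ [4,5,-8,-1,-9,11,-6,-3,-5,-7,10,0,8]
j=3: -1≤8, i=3, swap(3,3) ⇒ [4,5,-8,-1,-9,11,-6,-3,-5,-7,10,0,8]
j=4: -9≤8, i=4, swap(4,4) ⇒ [4,5,-8,-1,-9,11,-6,-3,-5,-7,10,0,8]
j=5: 11>8, skip
j=6: -6≤8, i=5, swap(5,6) ⇒ [4,5,-8,-1,-9,-6,11,-3,-5,-7,10,0,8]
j=7: -3≤8, i=6, swap(6,7) ⇒ [4,5,-8,-1,-9,-6,-3,11,-5,-7,10,0,8]
j=8: -5≤8, i=7, swap(7,8) ⇒ [4,5,-8,-1,-9,-6,-3,-5,11,-7,10,0,8]
j=9: -7≤8, i=8, swap(8,9) ⇒ [4,5,-8,-1,-9,-6,-3,-5,-7,11,10,0,8]
j=10: 10>8, skip
j=11: 0≤8, i=9, swap(9,11) ⇒ [4,5,-8,-1,-9,-6,-3,-5,-7,0,10,11,8]
swap(10,12) ⇒ [4,5,-8,-1,-9,-6,-3,-5,-7,0,8,11,10]; return 10
p = 10; k-1 = 10 == 10 ⇒ pivot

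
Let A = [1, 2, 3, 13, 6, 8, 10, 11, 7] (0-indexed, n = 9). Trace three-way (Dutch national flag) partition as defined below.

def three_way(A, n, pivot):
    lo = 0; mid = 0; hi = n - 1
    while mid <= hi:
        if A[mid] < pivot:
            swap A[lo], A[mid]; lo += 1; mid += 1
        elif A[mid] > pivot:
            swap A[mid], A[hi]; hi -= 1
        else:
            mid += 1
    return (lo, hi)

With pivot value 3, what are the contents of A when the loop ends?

pivot = 3; lo=0, mid=0, hi=8
A[mid]=1<3: swap A[0],A[0]; lo=1,mid=1 → [1, 2, 3, 13, 6, 8, 10, 11, 7]
A[mid]=2<3: swap A[1],A[1]; lo=2,mid=2 → [1, 2, 3, 13, 6, 8, 10, 11, 7]
A[mid]=3=3: mid=3
A[mid]=13>3: swap A[3],A[8]; hi=7 → [1, 2, 3, 7, 6, 8, 10, 11, 13]
A[mid]=7>3: swap A[3],A[7]; hi=6 → [1, 2, 3, 11, 6, 8, 10, 7, 13]
A[mid]=11>3: swap A[3],A[6]; hi=5 → [1, 2, 3, 10, 6, 8, 11, 7, 13]
A[mid]=10>3: swap A[3],A[5]; hi=4 → [1, 2, 3, 8, 6, 10, 11, 7, 13]
A[mid]=8>3: swap A[3],A[4]; hi=3 → [1, 2, 3, 6, 8, 10, 11, 7, 13]
A[mid]=6>3: swap A[3],A[3]; hi=2 → [1, 2, 3, 6, 8, 10, 11, 7, 13]
end: lo=2, hi=2; A = [1, 2, 3, 6, 8, 10, 11, 7, 13]

[1, 2, 3, 6, 8, 10, 11, 7, 13]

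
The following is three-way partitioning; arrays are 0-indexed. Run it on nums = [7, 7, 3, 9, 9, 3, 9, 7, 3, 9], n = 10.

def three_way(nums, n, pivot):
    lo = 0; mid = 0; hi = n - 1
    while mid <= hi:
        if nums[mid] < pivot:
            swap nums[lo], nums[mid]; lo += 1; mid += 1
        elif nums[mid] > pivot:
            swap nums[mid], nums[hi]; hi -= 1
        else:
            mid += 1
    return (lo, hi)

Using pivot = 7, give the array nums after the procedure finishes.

lo=0 mid=0 hi=9
7=7: mid=1
7=7: mid=2
3<7: swap(0,2), lo=1 mid=3 ⇒ [3, 7, 7, 9, 9, 3, 9, 7, 3, 9]
9>7: swap(3,9), hi=8 ⇒ [3, 7, 7, 9, 9, 3, 9, 7, 3, 9]
9>7: swap(3,8), hi=7 ⇒ [3, 7, 7, 3, 9, 3, 9, 7, 9, 9]
3<7: swap(1,3), lo=2 mid=4 ⇒ [3, 3, 7, 7, 9, 3, 9, 7, 9, 9]
9>7: swap(4,7), hi=6 ⇒ [3, 3, 7, 7, 7, 3, 9, 9, 9, 9]
7=7: mid=5
3<7: swap(2,5), lo=3 mid=6 ⇒ [3, 3, 3, 7, 7, 7, 9, 9, 9, 9]
9>7: swap(6,6), hi=5 ⇒ [3, 3, 3, 7, 7, 7, 9, 9, 9, 9]
done. lo=3 hi=5; nums=[3, 3, 3, 7, 7, 7, 9, 9, 9, 9]

[3, 3, 3, 7, 7, 7, 9, 9, 9, 9]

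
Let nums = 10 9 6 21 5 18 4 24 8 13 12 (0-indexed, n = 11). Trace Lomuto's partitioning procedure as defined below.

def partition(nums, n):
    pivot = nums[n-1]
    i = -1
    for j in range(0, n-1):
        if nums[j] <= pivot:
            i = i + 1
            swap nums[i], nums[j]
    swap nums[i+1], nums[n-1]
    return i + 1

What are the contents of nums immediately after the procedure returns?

10 9 6 5 4 8 12 24 18 13 21

pivot=12, i=-1
j=0: 10≤12, i=0, swap(0,0) ⇒ 10 9 6 21 5 18 4 24 8 13 12
j=1: 9≤12, i=1, swap(1,1) ⇒ 10 9 6 21 5 18 4 24 8 13 12
j=2: 6≤12, i=2, swap(2,2) ⇒ 10 9 6 21 5 18 4 24 8 13 12
j=3: 21>12, skip
j=4: 5≤12, i=3, swap(3,4) ⇒ 10 9 6 5 21 18 4 24 8 13 12
j=5: 18>12, skip
j=6: 4≤12, i=4, swap(4,6) ⇒ 10 9 6 5 4 18 21 24 8 13 12
j=7: 24>12, skip
j=8: 8≤12, i=5, swap(5,8) ⇒ 10 9 6 5 4 8 21 24 18 13 12
j=9: 13>12, skip
swap(6,10) ⇒ 10 9 6 5 4 8 12 24 18 13 21; return 6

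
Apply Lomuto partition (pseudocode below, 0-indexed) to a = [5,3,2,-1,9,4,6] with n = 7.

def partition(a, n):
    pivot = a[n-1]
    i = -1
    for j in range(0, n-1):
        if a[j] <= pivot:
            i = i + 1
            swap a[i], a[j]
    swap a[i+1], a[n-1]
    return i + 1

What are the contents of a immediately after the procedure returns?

pivot = a[6] = 6; i = -1
j=0: a[0]=5 ≤ 6 → i=0, swap a[0],a[0] (no change) → [5,3,2,-1,9,4,6]
j=1: a[1]=3 ≤ 6 → i=1, swap a[1],a[1] (no change) → [5,3,2,-1,9,4,6]
j=2: a[2]=2 ≤ 6 → i=2, swap a[2],a[2] (no change) → [5,3,2,-1,9,4,6]
j=3: a[3]=-1 ≤ 6 → i=3, swap a[3],a[3] (no change) → [5,3,2,-1,9,4,6]
j=4: a[4]=9 > 6 → no swap
j=5: a[5]=4 ≤ 6 → i=4, swap a[4],a[5] → [5,3,2,-1,4,9,6]
final swap a[5],a[6] → [5,3,2,-1,4,6,9]; return 5

[5,3,2,-1,4,6,9]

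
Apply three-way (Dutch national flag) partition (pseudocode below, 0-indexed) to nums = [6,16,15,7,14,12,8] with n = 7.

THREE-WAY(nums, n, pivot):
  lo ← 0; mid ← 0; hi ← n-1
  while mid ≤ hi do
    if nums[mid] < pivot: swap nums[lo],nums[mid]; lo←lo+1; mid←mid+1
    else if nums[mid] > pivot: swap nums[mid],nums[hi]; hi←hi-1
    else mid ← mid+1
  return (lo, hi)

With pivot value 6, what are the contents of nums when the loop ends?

[6,15,7,14,12,8,16]

pivot = 6; lo=0, mid=0, hi=6
nums[mid]=6=6: mid=1
nums[mid]=16>6: swap nums[1],nums[6]; hi=5 → [6,8,15,7,14,12,16]
nums[mid]=8>6: swap nums[1],nums[5]; hi=4 → [6,12,15,7,14,8,16]
nums[mid]=12>6: swap nums[1],nums[4]; hi=3 → [6,14,15,7,12,8,16]
nums[mid]=14>6: swap nums[1],nums[3]; hi=2 → [6,7,15,14,12,8,16]
nums[mid]=7>6: swap nums[1],nums[2]; hi=1 → [6,15,7,14,12,8,16]
nums[mid]=15>6: swap nums[1],nums[1]; hi=0 → [6,15,7,14,12,8,16]
end: lo=0, hi=0; nums = [6,15,7,14,12,8,16]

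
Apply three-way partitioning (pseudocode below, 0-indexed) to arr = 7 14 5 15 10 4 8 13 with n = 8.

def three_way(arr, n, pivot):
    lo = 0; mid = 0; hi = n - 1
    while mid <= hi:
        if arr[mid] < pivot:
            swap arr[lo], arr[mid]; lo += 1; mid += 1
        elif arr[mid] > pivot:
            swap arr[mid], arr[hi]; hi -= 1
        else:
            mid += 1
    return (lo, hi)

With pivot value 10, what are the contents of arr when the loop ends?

7 8 5 4 10 15 13 14

pivot = 10; lo=0, mid=0, hi=7
arr[mid]=7<10: swap arr[0],arr[0]; lo=1,mid=1 → 7 14 5 15 10 4 8 13
arr[mid]=14>10: swap arr[1],arr[7]; hi=6 → 7 13 5 15 10 4 8 14
arr[mid]=13>10: swap arr[1],arr[6]; hi=5 → 7 8 5 15 10 4 13 14
arr[mid]=8<10: swap arr[1],arr[1]; lo=2,mid=2 → 7 8 5 15 10 4 13 14
arr[mid]=5<10: swap arr[2],arr[2]; lo=3,mid=3 → 7 8 5 15 10 4 13 14
arr[mid]=15>10: swap arr[3],arr[5]; hi=4 → 7 8 5 4 10 15 13 14
arr[mid]=4<10: swap arr[3],arr[3]; lo=4,mid=4 → 7 8 5 4 10 15 13 14
arr[mid]=10=10: mid=5
end: lo=4, hi=4; arr = 7 8 5 4 10 15 13 14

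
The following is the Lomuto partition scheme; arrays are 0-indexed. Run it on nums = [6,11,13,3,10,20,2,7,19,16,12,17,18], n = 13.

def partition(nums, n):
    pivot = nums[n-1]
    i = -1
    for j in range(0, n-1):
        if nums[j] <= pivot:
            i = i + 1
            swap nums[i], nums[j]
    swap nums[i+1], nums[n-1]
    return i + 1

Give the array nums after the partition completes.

pivot=18, i=-1
j=0: 6≤18, i=0, swap(0,0) ⇒ [6,11,13,3,10,20,2,7,19,16,12,17,18]
j=1: 11≤18, i=1, swap(1,1) ⇒ [6,11,13,3,10,20,2,7,19,16,12,17,18]
j=2: 13≤18, i=2, swap(2,2) ⇒ [6,11,13,3,10,20,2,7,19,16,12,17,18]
j=3: 3≤18, i=3, swap(3,3) ⇒ [6,11,13,3,10,20,2,7,19,16,12,17,18]
j=4: 10≤18, i=4, swap(4,4) ⇒ [6,11,13,3,10,20,2,7,19,16,12,17,18]
j=5: 20>18, skip
j=6: 2≤18, i=5, swap(5,6) ⇒ [6,11,13,3,10,2,20,7,19,16,12,17,18]
j=7: 7≤18, i=6, swap(6,7) ⇒ [6,11,13,3,10,2,7,20,19,16,12,17,18]
j=8: 19>18, skip
j=9: 16≤18, i=7, swap(7,9) ⇒ [6,11,13,3,10,2,7,16,19,20,12,17,18]
j=10: 12≤18, i=8, swap(8,10) ⇒ [6,11,13,3,10,2,7,16,12,20,19,17,18]
j=11: 17≤18, i=9, swap(9,11) ⇒ [6,11,13,3,10,2,7,16,12,17,19,20,18]
swap(10,12) ⇒ [6,11,13,3,10,2,7,16,12,17,18,20,19]; return 10

[6,11,13,3,10,2,7,16,12,17,18,20,19]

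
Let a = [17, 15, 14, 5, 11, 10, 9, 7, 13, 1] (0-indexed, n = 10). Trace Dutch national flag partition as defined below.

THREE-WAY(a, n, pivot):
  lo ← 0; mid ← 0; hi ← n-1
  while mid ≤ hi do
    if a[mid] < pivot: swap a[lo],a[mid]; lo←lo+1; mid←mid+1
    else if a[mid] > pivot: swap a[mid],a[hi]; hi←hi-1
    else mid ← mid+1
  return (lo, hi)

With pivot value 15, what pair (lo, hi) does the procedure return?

pivot = 15; lo=0, mid=0, hi=9
a[mid]=17>15: swap a[0],a[9]; hi=8 → [1, 15, 14, 5, 11, 10, 9, 7, 13, 17]
a[mid]=1<15: swap a[0],a[0]; lo=1,mid=1 → [1, 15, 14, 5, 11, 10, 9, 7, 13, 17]
a[mid]=15=15: mid=2
a[mid]=14<15: swap a[1],a[2]; lo=2,mid=3 → [1, 14, 15, 5, 11, 10, 9, 7, 13, 17]
a[mid]=5<15: swap a[2],a[3]; lo=3,mid=4 → [1, 14, 5, 15, 11, 10, 9, 7, 13, 17]
a[mid]=11<15: swap a[3],a[4]; lo=4,mid=5 → [1, 14, 5, 11, 15, 10, 9, 7, 13, 17]
a[mid]=10<15: swap a[4],a[5]; lo=5,mid=6 → [1, 14, 5, 11, 10, 15, 9, 7, 13, 17]
a[mid]=9<15: swap a[5],a[6]; lo=6,mid=7 → [1, 14, 5, 11, 10, 9, 15, 7, 13, 17]
a[mid]=7<15: swap a[6],a[7]; lo=7,mid=8 → [1, 14, 5, 11, 10, 9, 7, 15, 13, 17]
a[mid]=13<15: swap a[7],a[8]; lo=8,mid=9 → [1, 14, 5, 11, 10, 9, 7, 13, 15, 17]
end: lo=8, hi=8; a = [1, 14, 5, 11, 10, 9, 7, 13, 15, 17]

(8, 8)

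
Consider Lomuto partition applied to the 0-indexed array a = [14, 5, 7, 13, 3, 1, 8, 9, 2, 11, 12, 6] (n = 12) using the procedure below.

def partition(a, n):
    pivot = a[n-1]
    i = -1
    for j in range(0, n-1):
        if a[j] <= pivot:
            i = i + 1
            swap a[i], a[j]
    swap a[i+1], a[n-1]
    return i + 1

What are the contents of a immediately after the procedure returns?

[5, 3, 1, 2, 6, 7, 8, 9, 13, 11, 12, 14]

pivot=6, i=-1
j=0: 14>6, skip
j=1: 5≤6, i=0, swap(0,1) ⇒ [5, 14, 7, 13, 3, 1, 8, 9, 2, 11, 12, 6]
j=2: 7>6, skip
j=3: 13>6, skip
j=4: 3≤6, i=1, swap(1,4) ⇒ [5, 3, 7, 13, 14, 1, 8, 9, 2, 11, 12, 6]
j=5: 1≤6, i=2, swap(2,5) ⇒ [5, 3, 1, 13, 14, 7, 8, 9, 2, 11, 12, 6]
j=6: 8>6, skip
j=7: 9>6, skip
j=8: 2≤6, i=3, swap(3,8) ⇒ [5, 3, 1, 2, 14, 7, 8, 9, 13, 11, 12, 6]
j=9: 11>6, skip
j=10: 12>6, skip
swap(4,11) ⇒ [5, 3, 1, 2, 6, 7, 8, 9, 13, 11, 12, 14]; return 4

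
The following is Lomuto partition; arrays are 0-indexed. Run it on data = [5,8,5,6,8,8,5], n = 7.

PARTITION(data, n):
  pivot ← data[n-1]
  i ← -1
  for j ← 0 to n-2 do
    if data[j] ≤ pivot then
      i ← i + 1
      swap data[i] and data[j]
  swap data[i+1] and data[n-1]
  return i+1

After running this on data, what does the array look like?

[5,5,5,6,8,8,8]

pivot=5, i=-1
j=0: 5≤5, i=0, swap(0,0) ⇒ [5,8,5,6,8,8,5]
j=1: 8>5, skip
j=2: 5≤5, i=1, swap(1,2) ⇒ [5,5,8,6,8,8,5]
j=3: 6>5, skip
j=4: 8>5, skip
j=5: 8>5, skip
swap(2,6) ⇒ [5,5,5,6,8,8,8]; return 2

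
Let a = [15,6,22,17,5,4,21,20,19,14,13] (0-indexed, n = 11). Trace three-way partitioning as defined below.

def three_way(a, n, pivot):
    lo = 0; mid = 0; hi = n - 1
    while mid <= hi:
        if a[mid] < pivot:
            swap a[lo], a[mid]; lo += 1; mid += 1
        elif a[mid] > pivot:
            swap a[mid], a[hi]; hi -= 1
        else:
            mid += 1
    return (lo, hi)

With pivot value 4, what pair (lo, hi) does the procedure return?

(0, 0)

lo=0 mid=0 hi=10
15>4: swap(0,10), hi=9 ⇒ [13,6,22,17,5,4,21,20,19,14,15]
13>4: swap(0,9), hi=8 ⇒ [14,6,22,17,5,4,21,20,19,13,15]
14>4: swap(0,8), hi=7 ⇒ [19,6,22,17,5,4,21,20,14,13,15]
19>4: swap(0,7), hi=6 ⇒ [20,6,22,17,5,4,21,19,14,13,15]
20>4: swap(0,6), hi=5 ⇒ [21,6,22,17,5,4,20,19,14,13,15]
21>4: swap(0,5), hi=4 ⇒ [4,6,22,17,5,21,20,19,14,13,15]
4=4: mid=1
6>4: swap(1,4), hi=3 ⇒ [4,5,22,17,6,21,20,19,14,13,15]
5>4: swap(1,3), hi=2 ⇒ [4,17,22,5,6,21,20,19,14,13,15]
17>4: swap(1,2), hi=1 ⇒ [4,22,17,5,6,21,20,19,14,13,15]
22>4: swap(1,1), hi=0 ⇒ [4,22,17,5,6,21,20,19,14,13,15]
done. lo=0 hi=0; a=[4,22,17,5,6,21,20,19,14,13,15]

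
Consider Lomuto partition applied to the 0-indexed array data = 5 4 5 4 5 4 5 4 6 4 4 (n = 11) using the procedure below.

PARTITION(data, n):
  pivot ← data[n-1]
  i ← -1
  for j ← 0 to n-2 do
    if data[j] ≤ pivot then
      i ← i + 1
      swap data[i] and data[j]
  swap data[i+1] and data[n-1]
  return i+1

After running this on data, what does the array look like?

pivot=4, i=-1
j=0: 5>4, skip
j=1: 4≤4, i=0, swap(0,1) ⇒ 4 5 5 4 5 4 5 4 6 4 4
j=2: 5>4, skip
j=3: 4≤4, i=1, swap(1,3) ⇒ 4 4 5 5 5 4 5 4 6 4 4
j=4: 5>4, skip
j=5: 4≤4, i=2, swap(2,5) ⇒ 4 4 4 5 5 5 5 4 6 4 4
j=6: 5>4, skip
j=7: 4≤4, i=3, swap(3,7) ⇒ 4 4 4 4 5 5 5 5 6 4 4
j=8: 6>4, skip
j=9: 4≤4, i=4, swap(4,9) ⇒ 4 4 4 4 4 5 5 5 6 5 4
swap(5,10) ⇒ 4 4 4 4 4 4 5 5 6 5 5; return 5

4 4 4 4 4 4 5 5 6 5 5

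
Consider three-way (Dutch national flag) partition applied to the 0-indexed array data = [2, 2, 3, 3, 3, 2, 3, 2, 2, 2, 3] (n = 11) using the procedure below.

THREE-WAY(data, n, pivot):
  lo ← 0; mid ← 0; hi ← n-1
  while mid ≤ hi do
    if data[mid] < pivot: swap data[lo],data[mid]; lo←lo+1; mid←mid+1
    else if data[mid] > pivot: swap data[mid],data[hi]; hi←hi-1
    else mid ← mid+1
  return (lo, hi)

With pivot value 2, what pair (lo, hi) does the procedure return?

pivot = 2; lo=0, mid=0, hi=10
data[mid]=2=2: mid=1
data[mid]=2=2: mid=2
data[mid]=3>2: swap data[2],data[10]; hi=9 → [2, 2, 3, 3, 3, 2, 3, 2, 2, 2, 3]
data[mid]=3>2: swap data[2],data[9]; hi=8 → [2, 2, 2, 3, 3, 2, 3, 2, 2, 3, 3]
data[mid]=2=2: mid=3
data[mid]=3>2: swap data[3],data[8]; hi=7 → [2, 2, 2, 2, 3, 2, 3, 2, 3, 3, 3]
data[mid]=2=2: mid=4
data[mid]=3>2: swap data[4],data[7]; hi=6 → [2, 2, 2, 2, 2, 2, 3, 3, 3, 3, 3]
data[mid]=2=2: mid=5
data[mid]=2=2: mid=6
data[mid]=3>2: swap data[6],data[6]; hi=5 → [2, 2, 2, 2, 2, 2, 3, 3, 3, 3, 3]
end: lo=0, hi=5; data = [2, 2, 2, 2, 2, 2, 3, 3, 3, 3, 3]

(0, 5)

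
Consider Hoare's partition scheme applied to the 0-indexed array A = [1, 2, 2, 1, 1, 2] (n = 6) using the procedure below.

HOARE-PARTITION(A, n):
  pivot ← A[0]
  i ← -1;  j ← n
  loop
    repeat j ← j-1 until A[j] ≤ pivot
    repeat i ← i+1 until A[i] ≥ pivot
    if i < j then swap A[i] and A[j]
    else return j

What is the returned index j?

1

pivot = A[0] = 1; i = -1, j = 6
j→4 (A[4]=1≤1), i→0 (A[0]=1≥1); i<j, swap → [1, 2, 2, 1, 1, 2]
j→3 (A[3]=1≤1), i→1 (A[1]=2≥1); i<j, swap → [1, 1, 2, 2, 1, 2]
j→1, i→2; i≥j, return j=1. A = [1, 1, 2, 2, 1, 2]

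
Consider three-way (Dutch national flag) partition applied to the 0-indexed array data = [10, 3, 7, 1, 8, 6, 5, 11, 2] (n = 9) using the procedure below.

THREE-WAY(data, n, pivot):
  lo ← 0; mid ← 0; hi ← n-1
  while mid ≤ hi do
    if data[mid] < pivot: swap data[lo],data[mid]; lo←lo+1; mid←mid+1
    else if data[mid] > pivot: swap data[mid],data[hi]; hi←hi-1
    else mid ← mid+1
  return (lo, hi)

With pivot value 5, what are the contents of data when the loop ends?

pivot = 5; lo=0, mid=0, hi=8
data[mid]=10>5: swap data[0],data[8]; hi=7 → [2, 3, 7, 1, 8, 6, 5, 11, 10]
data[mid]=2<5: swap data[0],data[0]; lo=1,mid=1 → [2, 3, 7, 1, 8, 6, 5, 11, 10]
data[mid]=3<5: swap data[1],data[1]; lo=2,mid=2 → [2, 3, 7, 1, 8, 6, 5, 11, 10]
data[mid]=7>5: swap data[2],data[7]; hi=6 → [2, 3, 11, 1, 8, 6, 5, 7, 10]
data[mid]=11>5: swap data[2],data[6]; hi=5 → [2, 3, 5, 1, 8, 6, 11, 7, 10]
data[mid]=5=5: mid=3
data[mid]=1<5: swap data[2],data[3]; lo=3,mid=4 → [2, 3, 1, 5, 8, 6, 11, 7, 10]
data[mid]=8>5: swap data[4],data[5]; hi=4 → [2, 3, 1, 5, 6, 8, 11, 7, 10]
data[mid]=6>5: swap data[4],data[4]; hi=3 → [2, 3, 1, 5, 6, 8, 11, 7, 10]
end: lo=3, hi=3; data = [2, 3, 1, 5, 6, 8, 11, 7, 10]

[2, 3, 1, 5, 6, 8, 11, 7, 10]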